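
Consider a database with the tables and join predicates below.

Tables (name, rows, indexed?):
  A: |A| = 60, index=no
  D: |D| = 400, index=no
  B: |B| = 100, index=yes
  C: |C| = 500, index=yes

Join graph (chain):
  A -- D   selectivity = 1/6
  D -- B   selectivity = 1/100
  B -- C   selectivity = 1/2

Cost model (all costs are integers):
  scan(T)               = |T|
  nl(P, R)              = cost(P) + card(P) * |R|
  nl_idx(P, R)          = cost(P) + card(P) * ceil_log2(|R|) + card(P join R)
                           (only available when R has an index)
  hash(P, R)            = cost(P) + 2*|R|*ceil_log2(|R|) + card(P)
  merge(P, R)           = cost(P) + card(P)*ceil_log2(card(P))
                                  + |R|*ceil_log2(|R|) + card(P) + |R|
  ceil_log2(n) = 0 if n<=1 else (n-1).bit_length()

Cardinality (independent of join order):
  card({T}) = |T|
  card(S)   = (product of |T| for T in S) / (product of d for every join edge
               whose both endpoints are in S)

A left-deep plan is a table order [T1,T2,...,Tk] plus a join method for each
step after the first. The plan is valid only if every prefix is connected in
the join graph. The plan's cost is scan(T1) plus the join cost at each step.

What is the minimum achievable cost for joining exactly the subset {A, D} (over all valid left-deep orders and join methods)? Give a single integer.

1520

Selinger DP over subsets of {A,D}:
  {A}: scan cost=60, card=60
  {D}: scan cost=400, card=400
  {AD}: card=4000; try (A,hash)→1520, (D,merge)→4480, (A,merge)→4820, (D,hash)→7320, (D,nl)→24060, (A,nl)→24400; best=1520 via (A,hash)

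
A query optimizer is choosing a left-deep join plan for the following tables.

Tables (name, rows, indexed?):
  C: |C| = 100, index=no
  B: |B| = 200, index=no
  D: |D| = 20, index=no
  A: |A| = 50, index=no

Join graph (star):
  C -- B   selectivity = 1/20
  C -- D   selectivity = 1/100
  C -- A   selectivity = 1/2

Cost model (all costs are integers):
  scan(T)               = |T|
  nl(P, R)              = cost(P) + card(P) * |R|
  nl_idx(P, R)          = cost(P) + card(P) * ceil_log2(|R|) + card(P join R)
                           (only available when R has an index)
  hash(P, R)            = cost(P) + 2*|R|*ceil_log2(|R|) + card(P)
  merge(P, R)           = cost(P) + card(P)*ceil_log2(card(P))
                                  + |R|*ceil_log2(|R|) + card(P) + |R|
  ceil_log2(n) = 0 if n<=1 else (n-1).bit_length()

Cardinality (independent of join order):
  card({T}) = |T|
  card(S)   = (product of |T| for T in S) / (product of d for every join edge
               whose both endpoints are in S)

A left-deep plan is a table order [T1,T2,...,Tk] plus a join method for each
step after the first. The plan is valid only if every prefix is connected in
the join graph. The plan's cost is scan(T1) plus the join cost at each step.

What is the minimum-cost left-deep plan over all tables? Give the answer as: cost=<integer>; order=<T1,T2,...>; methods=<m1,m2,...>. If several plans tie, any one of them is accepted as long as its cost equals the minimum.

cost=3120; order=C,D,B,A; methods=hash,merge,hash

Selinger DP (subsets sized 1..n):
  {C}: scan cost=100, card=100
  {B}: scan cost=200, card=200
  {D}: scan cost=20, card=20
  {A}: scan cost=50, card=50
  {BC}: card=1000; try (C,hash)→1800, (B,merge)→2700, (C,merge)→2800, (B,hash)→3400, (B,nl)→20100, (C,nl)→20200; best=1800 via (C,hash)
  {CD}: card=20; try (D,hash)→400, (C,merge)→940, (D,merge)→1020, (C,hash)→1440, (C,nl)→2020, (D,nl)→2100; best=400 via (D,hash)
  {AC}: card=2500; try (A,hash)→800, (C,merge)→1200, (A,merge)→1250, (C,hash)→1500, (C,nl)→5050, (A,nl)→5100; best=800 via (A,hash)
  {BCD}: card=200; try (B,merge)→2320, (D,hash)→3000, (B,hash)→3620, (B,nl)→4400, (D,merge)→12920, (D,nl)→21800; best=2320 via (B,merge)
  {ABC}: card=25000; try (A,hash)→3400, (B,hash)→6500, (A,merge)→13150, (B,merge)→35100, (A,nl)→51800, (B,nl)→500800; best=3400 via (A,hash)
  {ACD}: card=500; try (A,merge)→870, (A,hash)→1020, (A,nl)→1400, (D,hash)→3500, (D,merge)→33420, (D,nl)→50800; best=870 via (A,merge)
  {ABCD}: card=5000; try (A,hash)→3120, (A,merge)→4470, (B,hash)→4570, (B,merge)→7670, (A,nl)→12320, (D,hash)→28600 …(+3); best=3120 via (A,hash)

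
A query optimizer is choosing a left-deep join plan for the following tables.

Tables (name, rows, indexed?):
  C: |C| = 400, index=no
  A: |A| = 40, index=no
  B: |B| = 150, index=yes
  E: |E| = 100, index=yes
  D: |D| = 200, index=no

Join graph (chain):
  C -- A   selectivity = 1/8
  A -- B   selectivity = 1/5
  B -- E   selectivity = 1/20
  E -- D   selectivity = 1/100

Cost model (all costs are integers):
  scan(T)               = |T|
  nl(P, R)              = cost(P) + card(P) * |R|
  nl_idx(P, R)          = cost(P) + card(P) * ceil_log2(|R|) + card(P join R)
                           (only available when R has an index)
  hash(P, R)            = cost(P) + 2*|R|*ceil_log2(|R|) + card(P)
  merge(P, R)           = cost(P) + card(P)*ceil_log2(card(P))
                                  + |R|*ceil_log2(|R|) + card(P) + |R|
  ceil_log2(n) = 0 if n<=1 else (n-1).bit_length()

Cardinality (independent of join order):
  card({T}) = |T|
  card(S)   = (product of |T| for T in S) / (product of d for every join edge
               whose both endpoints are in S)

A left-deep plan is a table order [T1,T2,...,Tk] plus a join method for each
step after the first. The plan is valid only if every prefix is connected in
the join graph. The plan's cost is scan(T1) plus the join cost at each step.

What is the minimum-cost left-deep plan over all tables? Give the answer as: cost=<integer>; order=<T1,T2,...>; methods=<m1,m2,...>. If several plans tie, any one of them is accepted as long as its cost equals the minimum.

Selinger DP (subsets sized 1..n):
  {C}: scan cost=400, card=400
  {A}: scan cost=40, card=40
  {B}: scan cost=150, card=150
  {E}: scan cost=100, card=100
  {D}: scan cost=200, card=200
  {AC}: card=2000; try (A,hash)→1280, (C,merge)→4320, (A,merge)→4680, (C,hash)→7280, (C,nl)→16040, (A,nl)→16400; best=1280 via (A,hash)
  {AB}: card=1200; try (A,hash)→780, (B,nl_idx)→1560, (B,merge)→1670, (A,merge)→1780, (B,hash)→2480, (B,nl)→6040 …(+1); best=780 via (A,hash)
  {BE}: card=750; try (B,nl_idx)→1650, (E,hash)→1700, (E,nl_idx)→1950, (B,merge)→2250, (E,merge)→2300, (B,hash)→2600 …(+2); best=1650 via (B,nl_idx)
  {DE}: card=200; try (E,hash)→1800, (E,nl_idx)→1800, (D,merge)→2700, (E,merge)→2800, (D,hash)→3400, (D,nl)→20100 …(+1); best=1800 via (E,hash)
  {ABC}: card=60000; try (B,hash)→5680, (C,hash)→9180, (C,merge)→19180, (B,merge)→26630, (B,nl_idx)→77280, (B,nl)→301280 …(+1); best=5680 via (B,hash)
  {ABE}: card=6000; try (A,hash)→2880, (E,hash)→3380, (A,merge)→10180, (E,nl_idx)→15180, (E,merge)→15980, (A,nl)→31650 …(+1); best=2880 via (A,hash)
  {BDE}: card=1500; try (B,hash)→4400, (B,nl_idx)→4900, (B,merge)→4950, (D,hash)→5600, (D,merge)→11700, (B,nl)→31800 …(+1); best=4400 via (B,hash)
  {ABCE}: card=300000; try (C,hash)→16080, (E,hash)→67080, (C,merge)→90880, (E,nl_idx)→725680, (E,merge)→1026480, (C,nl)→2402880 …(+1); best=16080 via (C,hash)
  {ABDE}: card=12000; try (A,hash)→6380, (D,hash)→12080, (A,merge)→22680, (A,nl)→64400, (D,merge)→88680, (D,nl)→1202880; best=6380 via (A,hash)
  {ABCDE}: card=600000; try (C,hash)→25580, (C,merge)→190380, (D,hash)→319280, (C,nl)→4806380, (D,merge)→6017880, (D,nl)→60016080; best=25580 via (C,hash)

cost=25580; order=D,E,B,A,C; methods=hash,hash,hash,hash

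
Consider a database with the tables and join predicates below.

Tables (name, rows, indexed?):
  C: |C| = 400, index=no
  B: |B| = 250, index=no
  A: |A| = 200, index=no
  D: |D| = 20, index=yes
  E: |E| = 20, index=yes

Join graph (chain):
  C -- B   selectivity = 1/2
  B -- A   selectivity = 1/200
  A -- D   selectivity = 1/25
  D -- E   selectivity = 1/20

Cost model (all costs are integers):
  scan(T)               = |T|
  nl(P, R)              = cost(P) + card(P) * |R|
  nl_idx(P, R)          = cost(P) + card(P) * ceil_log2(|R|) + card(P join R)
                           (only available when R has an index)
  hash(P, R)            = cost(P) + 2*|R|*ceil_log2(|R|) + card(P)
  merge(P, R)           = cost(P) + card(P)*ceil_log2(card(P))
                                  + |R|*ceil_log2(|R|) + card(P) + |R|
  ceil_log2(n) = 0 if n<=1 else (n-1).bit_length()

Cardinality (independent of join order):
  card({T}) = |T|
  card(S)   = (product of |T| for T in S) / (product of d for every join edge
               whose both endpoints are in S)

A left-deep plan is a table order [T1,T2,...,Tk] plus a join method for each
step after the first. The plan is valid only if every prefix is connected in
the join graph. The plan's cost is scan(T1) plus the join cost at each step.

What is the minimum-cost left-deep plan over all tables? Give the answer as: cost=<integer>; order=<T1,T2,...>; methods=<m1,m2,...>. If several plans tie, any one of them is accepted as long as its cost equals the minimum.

cost=10350; order=B,A,D,E,C; methods=hash,hash,hash,merge

Selinger DP (subsets sized 1..n):
  {C}: scan cost=400, card=400
  {B}: scan cost=250, card=250
  {A}: scan cost=200, card=200
  {D}: scan cost=20, card=20
  {E}: scan cost=20, card=20
  {BC}: card=50000; try (B,hash)→4800, (C,merge)→6500, (B,merge)→6650, (C,hash)→7700, (C,nl)→100250, (B,nl)→100400; best=4800 via (B,hash)
  {AB}: card=250; try (A,hash)→3700, (B,merge)→4250, (A,merge)→4300, (B,hash)→4400, (B,nl)→50200, (A,nl)→50250; best=3700 via (A,hash)
  {AD}: card=160; try (D,hash)→600, (D,nl_idx)→1360, (A,merge)→1940, (D,merge)→2120, (A,hash)→3240, (A,nl)→4020 …(+1); best=600 via (D,hash)
  {DE}: card=20; try (E,nl_idx)→140, (D,nl_idx)→140, (E,hash)→240, (D,hash)→240, (E,merge)→260, (D,merge)→260 …(+2); best=140 via (E,nl_idx)
  {ABC}: card=50000; try (C,merge)→9950, (C,hash)→11150, (A,hash)→58000, (C,nl)→103700, (A,merge)→856600, (A,nl)→10004800; best=9950 via (C,merge)
  {ABD}: card=200; try (D,hash)→4150, (B,merge)→4290, (B,hash)→4760, (D,nl_idx)→5150, (D,merge)→6070, (D,nl)→8700 …(+1); best=4150 via (D,hash)
  {ADE}: card=160; try (E,hash)→960, (E,nl_idx)→1560, (A,merge)→2060, (E,merge)→2160, (A,hash)→3360, (E,nl)→3800 …(+1); best=960 via (E,hash)
  {ABCD}: card=40000; try (C,merge)→9950, (C,hash)→11550, (D,hash)→60150, (C,nl)→84150, (D,nl_idx)→299950, (D,merge)→860070 …(+1); best=9950 via (C,merge)
  {ABDE}: card=200; try (E,hash)→4550, (B,merge)→4650, (B,hash)→5120, (E,nl_idx)→5350, (E,merge)→6070, (E,nl)→8150 …(+1); best=4550 via (E,hash)
  {ABCDE}: card=40000; try (C,merge)→10350, (C,hash)→11950, (E,hash)→50150, (C,nl)→84550, (E,nl_idx)→249950, (E,merge)→690070 …(+1); best=10350 via (C,merge)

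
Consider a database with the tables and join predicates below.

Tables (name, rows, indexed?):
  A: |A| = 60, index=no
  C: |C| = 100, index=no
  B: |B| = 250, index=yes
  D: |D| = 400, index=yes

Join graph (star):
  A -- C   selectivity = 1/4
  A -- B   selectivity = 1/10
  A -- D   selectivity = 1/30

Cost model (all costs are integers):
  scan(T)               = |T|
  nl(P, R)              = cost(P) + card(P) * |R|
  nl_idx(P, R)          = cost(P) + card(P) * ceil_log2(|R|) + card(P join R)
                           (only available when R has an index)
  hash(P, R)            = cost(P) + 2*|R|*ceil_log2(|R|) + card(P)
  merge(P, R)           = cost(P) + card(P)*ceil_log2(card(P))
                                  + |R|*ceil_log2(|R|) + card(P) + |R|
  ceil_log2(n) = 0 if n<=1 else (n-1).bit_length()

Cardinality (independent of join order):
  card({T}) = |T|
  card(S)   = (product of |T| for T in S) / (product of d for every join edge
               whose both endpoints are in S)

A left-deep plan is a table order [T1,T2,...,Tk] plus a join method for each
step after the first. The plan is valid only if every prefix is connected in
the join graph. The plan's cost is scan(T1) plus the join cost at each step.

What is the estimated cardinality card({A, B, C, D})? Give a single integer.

Tables in S: A(60), B(250), C(100), D(400)
Edges inside S: A-C(d=4), A-B(d=10), A-D(d=30)
numerator = 60 * 250 * 100 * 400 = 600000000
denominator = 4 * 10 * 30 = 1200
card(S) = 600000000 / 1200 = 500000

500000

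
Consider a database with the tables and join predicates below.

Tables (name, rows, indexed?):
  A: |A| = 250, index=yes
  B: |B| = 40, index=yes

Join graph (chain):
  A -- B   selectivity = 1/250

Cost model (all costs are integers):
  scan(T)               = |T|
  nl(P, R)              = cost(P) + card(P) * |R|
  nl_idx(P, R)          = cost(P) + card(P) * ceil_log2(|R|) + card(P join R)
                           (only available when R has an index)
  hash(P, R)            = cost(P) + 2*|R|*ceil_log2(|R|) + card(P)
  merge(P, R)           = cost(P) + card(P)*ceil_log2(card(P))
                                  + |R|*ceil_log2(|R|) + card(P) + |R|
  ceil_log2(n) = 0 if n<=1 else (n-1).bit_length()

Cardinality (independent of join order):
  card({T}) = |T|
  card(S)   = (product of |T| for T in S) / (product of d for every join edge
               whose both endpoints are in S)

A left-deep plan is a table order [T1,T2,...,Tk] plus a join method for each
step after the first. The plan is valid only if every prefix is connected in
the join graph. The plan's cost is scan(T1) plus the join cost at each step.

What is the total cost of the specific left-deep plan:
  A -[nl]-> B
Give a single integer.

step 1: scan A: cost=250, card=250
step 2: join B via nl
    card(P join B) = 250*40/(250) = 40
    cost = 250 + 250*40 = 10250

10250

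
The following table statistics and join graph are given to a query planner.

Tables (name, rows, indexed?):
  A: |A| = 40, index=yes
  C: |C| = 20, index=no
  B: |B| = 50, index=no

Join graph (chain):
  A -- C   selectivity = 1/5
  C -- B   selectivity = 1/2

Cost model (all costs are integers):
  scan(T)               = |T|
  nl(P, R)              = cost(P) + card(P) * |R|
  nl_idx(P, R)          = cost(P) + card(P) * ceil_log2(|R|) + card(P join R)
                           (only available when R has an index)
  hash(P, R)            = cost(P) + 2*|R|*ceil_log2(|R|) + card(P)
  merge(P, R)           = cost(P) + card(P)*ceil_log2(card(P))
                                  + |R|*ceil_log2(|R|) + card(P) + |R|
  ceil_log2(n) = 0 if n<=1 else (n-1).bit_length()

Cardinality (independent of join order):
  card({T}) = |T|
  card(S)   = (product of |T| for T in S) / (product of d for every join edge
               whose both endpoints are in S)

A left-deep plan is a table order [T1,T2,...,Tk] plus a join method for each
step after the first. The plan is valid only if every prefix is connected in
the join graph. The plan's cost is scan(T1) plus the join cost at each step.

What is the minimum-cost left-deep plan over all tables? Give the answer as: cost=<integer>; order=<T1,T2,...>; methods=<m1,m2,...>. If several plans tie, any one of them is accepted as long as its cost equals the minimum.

Selinger DP (subsets sized 1..n):
  {A}: scan cost=40, card=40
  {C}: scan cost=20, card=20
  {B}: scan cost=50, card=50
  {AC}: card=160; try (C,hash)→280, (A,nl_idx)→300, (A,merge)→420, (C,merge)→440, (A,hash)→520, (A,nl)→820 …(+1); best=280 via (C,hash)
  {BC}: card=500; try (C,hash)→300, (B,merge)→490, (C,merge)→520, (B,hash)→640, (B,nl)→1020, (C,nl)→1050; best=300 via (C,hash)
  {ABC}: card=4000; try (B,hash)→1040, (A,hash)→1280, (B,merge)→2070, (A,merge)→5580, (A,nl_idx)→7300, (B,nl)→8280 …(+1); best=1040 via (B,hash)

cost=1040; order=A,C,B; methods=hash,hash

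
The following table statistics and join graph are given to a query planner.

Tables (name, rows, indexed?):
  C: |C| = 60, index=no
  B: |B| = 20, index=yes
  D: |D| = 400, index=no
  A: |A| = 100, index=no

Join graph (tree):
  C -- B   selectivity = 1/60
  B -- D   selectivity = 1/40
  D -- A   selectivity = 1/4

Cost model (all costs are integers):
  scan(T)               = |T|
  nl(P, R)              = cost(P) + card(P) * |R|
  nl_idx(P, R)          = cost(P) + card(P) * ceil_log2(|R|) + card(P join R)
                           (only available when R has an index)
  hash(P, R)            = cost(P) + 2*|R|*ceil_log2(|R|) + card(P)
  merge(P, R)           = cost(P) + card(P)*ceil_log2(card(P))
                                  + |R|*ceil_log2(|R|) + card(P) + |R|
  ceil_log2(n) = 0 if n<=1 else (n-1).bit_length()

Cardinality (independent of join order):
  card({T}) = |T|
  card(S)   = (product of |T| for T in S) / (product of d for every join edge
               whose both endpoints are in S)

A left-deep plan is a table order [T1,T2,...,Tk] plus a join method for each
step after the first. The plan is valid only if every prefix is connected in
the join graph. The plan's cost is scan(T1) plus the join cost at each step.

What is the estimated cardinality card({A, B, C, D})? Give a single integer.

Tables in S: A(100), B(20), C(60), D(400)
Edges inside S: C-B(d=60), B-D(d=40), D-A(d=4)
numerator = 100 * 20 * 60 * 400 = 48000000
denominator = 60 * 40 * 4 = 9600
card(S) = 48000000 / 9600 = 5000

5000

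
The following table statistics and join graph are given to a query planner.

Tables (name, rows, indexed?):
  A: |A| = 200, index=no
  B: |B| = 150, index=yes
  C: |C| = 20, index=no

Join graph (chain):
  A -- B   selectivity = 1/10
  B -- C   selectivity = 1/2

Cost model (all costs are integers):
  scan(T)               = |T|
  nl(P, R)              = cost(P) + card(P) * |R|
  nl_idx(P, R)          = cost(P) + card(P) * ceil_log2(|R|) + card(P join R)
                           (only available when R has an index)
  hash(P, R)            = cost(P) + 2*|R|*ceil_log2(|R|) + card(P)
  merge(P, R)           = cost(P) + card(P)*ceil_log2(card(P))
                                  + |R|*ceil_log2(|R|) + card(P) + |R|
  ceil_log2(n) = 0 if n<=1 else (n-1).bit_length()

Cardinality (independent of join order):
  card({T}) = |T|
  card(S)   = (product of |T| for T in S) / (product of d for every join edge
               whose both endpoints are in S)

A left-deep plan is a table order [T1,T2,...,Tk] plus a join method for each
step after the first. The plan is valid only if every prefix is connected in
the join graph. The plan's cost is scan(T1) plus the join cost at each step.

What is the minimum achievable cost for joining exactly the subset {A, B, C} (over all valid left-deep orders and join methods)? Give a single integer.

Selinger DP over subsets of {A,B,C}:
  {A}: scan cost=200, card=200
  {B}: scan cost=150, card=150
  {C}: scan cost=20, card=20
  {AB}: card=3000; try (B,hash)→2800, (A,merge)→3300, (B,merge)→3350, (A,hash)→3500, (B,nl_idx)→4800, (A,nl)→30150 …(+1); best=2800 via (B,hash)
  {BC}: card=1500; try (C,hash)→500, (B,merge)→1490, (C,merge)→1620, (B,nl_idx)→1680, (B,hash)→2440, (B,nl)→3020 …(+1); best=500 via (C,hash)
  {ABC}: card=30000; try (A,hash)→5200, (C,hash)→6000, (A,merge)→20300, (C,merge)→41920, (C,nl)→62800, (A,nl)→300500; best=5200 via (A,hash)

5200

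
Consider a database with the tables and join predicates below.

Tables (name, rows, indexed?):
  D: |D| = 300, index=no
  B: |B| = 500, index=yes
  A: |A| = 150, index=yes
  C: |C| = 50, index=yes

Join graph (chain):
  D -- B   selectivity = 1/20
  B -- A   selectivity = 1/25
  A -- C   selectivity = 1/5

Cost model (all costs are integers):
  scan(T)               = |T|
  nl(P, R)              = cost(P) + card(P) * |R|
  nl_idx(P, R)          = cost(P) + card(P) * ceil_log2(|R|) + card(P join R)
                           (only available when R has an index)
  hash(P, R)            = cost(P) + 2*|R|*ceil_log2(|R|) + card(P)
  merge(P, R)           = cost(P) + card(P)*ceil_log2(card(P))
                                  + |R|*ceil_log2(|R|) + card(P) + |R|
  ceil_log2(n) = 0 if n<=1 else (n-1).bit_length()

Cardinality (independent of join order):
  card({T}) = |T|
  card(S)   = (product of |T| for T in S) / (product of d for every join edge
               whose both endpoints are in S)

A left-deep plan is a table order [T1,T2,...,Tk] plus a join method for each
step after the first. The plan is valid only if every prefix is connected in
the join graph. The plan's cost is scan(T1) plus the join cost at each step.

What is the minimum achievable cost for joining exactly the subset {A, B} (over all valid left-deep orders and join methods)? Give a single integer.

3400

Selinger DP over subsets of {A,B}:
  {B}: scan cost=500, card=500
  {A}: scan cost=150, card=150
  {AB}: card=3000; try (A,hash)→3400, (B,nl_idx)→4500, (B,merge)→6500, (A,merge)→6850, (A,nl_idx)→7500, (B,hash)→9300 …(+2); best=3400 via (A,hash)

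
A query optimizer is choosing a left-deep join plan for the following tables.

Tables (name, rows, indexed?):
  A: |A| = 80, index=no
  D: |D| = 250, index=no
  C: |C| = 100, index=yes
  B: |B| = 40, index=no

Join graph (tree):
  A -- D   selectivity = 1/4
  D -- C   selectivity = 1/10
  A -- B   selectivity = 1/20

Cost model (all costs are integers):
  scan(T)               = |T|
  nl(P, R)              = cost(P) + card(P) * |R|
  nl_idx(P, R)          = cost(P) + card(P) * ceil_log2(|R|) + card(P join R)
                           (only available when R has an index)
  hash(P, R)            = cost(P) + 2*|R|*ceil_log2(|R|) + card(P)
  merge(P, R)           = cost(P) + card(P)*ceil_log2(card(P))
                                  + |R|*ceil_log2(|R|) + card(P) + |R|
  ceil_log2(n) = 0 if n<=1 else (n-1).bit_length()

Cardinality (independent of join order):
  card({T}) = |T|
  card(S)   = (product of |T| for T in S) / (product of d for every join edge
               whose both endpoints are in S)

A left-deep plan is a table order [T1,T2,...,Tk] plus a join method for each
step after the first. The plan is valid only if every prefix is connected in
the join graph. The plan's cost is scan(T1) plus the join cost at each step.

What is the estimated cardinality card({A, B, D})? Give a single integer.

10000

Tables in S: A(80), B(40), D(250)
Edges inside S: A-D(d=4), A-B(d=20)
numerator = 80 * 40 * 250 = 800000
denominator = 4 * 20 = 80
card(S) = 800000 / 80 = 10000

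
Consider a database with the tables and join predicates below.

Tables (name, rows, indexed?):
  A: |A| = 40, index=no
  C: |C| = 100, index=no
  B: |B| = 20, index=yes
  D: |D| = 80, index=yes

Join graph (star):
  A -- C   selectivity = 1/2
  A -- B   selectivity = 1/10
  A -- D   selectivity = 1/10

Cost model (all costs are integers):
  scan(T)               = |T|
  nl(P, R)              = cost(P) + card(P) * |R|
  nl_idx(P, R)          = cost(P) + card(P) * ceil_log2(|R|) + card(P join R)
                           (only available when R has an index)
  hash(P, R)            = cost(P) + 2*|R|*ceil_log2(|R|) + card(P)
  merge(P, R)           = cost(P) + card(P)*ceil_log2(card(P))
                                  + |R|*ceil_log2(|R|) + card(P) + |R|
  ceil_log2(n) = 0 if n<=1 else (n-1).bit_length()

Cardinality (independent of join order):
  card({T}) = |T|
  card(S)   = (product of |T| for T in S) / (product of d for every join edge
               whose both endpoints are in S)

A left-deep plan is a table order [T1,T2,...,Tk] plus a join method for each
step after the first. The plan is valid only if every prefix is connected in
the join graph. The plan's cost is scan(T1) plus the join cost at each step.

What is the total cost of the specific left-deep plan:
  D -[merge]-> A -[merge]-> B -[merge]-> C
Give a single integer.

12160

step 1: scan D: cost=80, card=80
step 2: join A via merge
    card(P join A) = 80*40/(10) = 320
    cost = 80 + 80*7 + 40*6 + 80 + 40 = 1000
step 3: join B via merge
    card(P join B) = 320*20/(10) = 640
    cost = 1000 + 320*9 + 20*5 + 320 + 20 = 4320
step 4: join C via merge
    card(P join C) = 640*100/(2) = 32000
    cost = 4320 + 640*10 + 100*7 + 640 + 100 = 12160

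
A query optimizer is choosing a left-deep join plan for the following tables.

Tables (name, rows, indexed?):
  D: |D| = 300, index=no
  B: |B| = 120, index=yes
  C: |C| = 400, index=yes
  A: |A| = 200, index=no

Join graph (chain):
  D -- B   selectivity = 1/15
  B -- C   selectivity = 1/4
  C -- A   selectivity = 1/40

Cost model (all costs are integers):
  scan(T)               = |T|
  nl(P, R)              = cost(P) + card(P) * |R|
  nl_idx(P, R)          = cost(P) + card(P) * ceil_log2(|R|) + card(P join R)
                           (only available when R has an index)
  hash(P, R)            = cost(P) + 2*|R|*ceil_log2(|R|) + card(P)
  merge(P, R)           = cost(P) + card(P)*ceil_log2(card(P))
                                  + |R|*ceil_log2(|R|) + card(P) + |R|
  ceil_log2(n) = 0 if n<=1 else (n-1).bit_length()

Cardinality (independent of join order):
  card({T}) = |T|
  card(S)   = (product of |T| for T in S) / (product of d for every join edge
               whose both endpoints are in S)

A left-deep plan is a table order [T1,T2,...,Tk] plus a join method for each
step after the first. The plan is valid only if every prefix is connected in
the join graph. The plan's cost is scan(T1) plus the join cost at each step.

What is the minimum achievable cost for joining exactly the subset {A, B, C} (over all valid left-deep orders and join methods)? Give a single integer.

7680

Selinger DP over subsets of {A,B,C}:
  {B}: scan cost=120, card=120
  {C}: scan cost=400, card=400
  {A}: scan cost=200, card=200
  {BC}: card=12000; try (B,hash)→2480, (C,merge)→5080, (B,merge)→5360, (C,hash)→7440, (C,nl_idx)→13200, (B,nl_idx)→15200 …(+2); best=2480 via (B,hash)
  {AC}: card=2000; try (C,nl_idx)→4000, (A,hash)→4000, (C,merge)→6000, (A,merge)→6200, (C,hash)→7600, (C,nl)→80200 …(+1); best=4000 via (C,nl_idx)
  {ABC}: card=60000; try (B,hash)→7680, (A,hash)→17680, (B,merge)→28960, (B,nl_idx)→78000, (A,merge)→184280, (B,nl)→244000 …(+1); best=7680 via (B,hash)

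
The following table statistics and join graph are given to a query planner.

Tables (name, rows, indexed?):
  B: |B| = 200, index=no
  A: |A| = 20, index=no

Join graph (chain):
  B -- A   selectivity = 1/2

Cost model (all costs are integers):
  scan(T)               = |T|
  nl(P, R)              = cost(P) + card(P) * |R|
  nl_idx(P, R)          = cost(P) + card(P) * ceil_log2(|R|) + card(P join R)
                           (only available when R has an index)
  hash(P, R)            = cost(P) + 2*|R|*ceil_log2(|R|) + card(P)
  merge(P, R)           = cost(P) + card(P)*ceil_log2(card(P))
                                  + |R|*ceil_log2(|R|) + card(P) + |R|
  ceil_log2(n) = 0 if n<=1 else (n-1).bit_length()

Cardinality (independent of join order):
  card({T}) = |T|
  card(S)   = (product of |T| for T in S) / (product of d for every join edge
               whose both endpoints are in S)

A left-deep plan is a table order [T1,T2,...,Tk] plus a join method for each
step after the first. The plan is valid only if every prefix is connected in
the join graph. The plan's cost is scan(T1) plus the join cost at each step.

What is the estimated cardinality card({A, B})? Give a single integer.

2000

Tables in S: A(20), B(200)
Edges inside S: B-A(d=2)
numerator = 20 * 200 = 4000
denominator = 2 = 2
card(S) = 4000 / 2 = 2000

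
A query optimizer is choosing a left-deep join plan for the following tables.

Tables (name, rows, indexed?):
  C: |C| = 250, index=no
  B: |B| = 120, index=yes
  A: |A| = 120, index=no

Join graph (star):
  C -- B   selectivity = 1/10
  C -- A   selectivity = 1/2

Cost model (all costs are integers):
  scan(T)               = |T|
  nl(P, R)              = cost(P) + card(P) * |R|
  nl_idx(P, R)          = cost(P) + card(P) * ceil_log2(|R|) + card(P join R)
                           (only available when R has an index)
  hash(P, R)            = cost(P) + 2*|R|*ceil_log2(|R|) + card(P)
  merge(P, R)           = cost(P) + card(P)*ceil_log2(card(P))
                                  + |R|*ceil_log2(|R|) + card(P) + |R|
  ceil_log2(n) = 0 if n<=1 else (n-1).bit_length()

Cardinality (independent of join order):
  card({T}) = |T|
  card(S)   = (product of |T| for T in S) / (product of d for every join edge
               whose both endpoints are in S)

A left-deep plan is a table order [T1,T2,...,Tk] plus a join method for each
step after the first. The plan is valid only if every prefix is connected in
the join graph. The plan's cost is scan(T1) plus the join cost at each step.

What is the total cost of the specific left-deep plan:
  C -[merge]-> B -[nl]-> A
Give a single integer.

step 1: scan C: cost=250, card=250
step 2: join B via merge
    card(P join B) = 250*120/(10) = 3000
    cost = 250 + 250*8 + 120*7 + 250 + 120 = 3460
step 3: join A via nl
    card(P join A) = 3000*120/(2) = 180000
    cost = 3460 + 3000*120 = 363460

363460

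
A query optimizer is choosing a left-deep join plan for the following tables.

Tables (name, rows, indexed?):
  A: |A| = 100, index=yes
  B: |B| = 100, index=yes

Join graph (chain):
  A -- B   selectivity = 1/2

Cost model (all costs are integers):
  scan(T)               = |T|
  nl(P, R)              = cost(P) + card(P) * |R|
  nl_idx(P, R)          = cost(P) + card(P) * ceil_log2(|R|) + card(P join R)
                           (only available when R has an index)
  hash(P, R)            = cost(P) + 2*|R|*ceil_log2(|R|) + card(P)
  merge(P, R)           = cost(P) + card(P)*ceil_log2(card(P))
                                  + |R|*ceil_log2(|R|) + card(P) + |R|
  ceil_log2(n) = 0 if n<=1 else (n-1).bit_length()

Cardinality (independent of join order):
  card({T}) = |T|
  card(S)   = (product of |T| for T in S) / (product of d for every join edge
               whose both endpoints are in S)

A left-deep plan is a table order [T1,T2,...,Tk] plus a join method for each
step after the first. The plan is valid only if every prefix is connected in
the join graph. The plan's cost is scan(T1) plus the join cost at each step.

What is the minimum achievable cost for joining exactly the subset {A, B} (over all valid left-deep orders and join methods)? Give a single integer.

1600

Selinger DP over subsets of {A,B}:
  {A}: scan cost=100, card=100
  {B}: scan cost=100, card=100
  {AB}: card=5000; try (B,hash)→1600, (A,hash)→1600, (B,merge)→1700, (A,merge)→1700, (B,nl_idx)→5800, (A,nl_idx)→5800 …(+2); best=1600 via (B,hash)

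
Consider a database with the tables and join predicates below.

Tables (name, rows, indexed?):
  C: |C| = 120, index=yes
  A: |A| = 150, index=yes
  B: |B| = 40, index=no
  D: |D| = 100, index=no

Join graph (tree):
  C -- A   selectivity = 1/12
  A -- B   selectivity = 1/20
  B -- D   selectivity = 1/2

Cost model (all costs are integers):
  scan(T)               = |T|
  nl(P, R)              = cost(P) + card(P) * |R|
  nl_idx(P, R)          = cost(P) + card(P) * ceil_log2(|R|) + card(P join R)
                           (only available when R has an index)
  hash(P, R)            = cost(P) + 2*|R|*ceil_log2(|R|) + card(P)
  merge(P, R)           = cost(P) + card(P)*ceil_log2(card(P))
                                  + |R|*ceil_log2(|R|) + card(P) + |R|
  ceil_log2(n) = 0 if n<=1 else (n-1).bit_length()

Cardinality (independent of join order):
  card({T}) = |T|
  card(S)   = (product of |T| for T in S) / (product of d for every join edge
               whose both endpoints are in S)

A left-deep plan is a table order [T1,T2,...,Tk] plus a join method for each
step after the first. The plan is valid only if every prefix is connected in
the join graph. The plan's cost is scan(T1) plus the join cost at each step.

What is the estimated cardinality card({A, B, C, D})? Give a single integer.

150000

Tables in S: A(150), B(40), C(120), D(100)
Edges inside S: C-A(d=12), A-B(d=20), B-D(d=2)
numerator = 150 * 40 * 120 * 100 = 72000000
denominator = 12 * 20 * 2 = 480
card(S) = 72000000 / 480 = 150000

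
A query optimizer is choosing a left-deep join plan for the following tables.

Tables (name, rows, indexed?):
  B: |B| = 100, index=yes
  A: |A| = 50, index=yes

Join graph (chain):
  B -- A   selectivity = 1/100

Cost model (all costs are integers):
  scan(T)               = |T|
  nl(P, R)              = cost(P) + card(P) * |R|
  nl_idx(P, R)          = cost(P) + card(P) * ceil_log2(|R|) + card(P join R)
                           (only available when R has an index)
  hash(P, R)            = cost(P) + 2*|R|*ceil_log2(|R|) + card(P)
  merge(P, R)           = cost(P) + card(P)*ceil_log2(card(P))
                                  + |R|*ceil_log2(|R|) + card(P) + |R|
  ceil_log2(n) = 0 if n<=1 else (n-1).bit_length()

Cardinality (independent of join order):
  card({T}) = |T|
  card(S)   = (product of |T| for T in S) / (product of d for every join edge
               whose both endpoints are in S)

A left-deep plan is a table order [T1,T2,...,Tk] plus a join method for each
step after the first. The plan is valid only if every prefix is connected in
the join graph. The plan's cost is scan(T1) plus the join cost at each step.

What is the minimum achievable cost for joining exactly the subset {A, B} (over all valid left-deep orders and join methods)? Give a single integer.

450

Selinger DP over subsets of {A,B}:
  {B}: scan cost=100, card=100
  {A}: scan cost=50, card=50
  {AB}: card=50; try (B,nl_idx)→450, (A,nl_idx)→750, (A,hash)→800, (B,merge)→1200, (A,merge)→1250, (B,hash)→1500 …(+2); best=450 via (B,nl_idx)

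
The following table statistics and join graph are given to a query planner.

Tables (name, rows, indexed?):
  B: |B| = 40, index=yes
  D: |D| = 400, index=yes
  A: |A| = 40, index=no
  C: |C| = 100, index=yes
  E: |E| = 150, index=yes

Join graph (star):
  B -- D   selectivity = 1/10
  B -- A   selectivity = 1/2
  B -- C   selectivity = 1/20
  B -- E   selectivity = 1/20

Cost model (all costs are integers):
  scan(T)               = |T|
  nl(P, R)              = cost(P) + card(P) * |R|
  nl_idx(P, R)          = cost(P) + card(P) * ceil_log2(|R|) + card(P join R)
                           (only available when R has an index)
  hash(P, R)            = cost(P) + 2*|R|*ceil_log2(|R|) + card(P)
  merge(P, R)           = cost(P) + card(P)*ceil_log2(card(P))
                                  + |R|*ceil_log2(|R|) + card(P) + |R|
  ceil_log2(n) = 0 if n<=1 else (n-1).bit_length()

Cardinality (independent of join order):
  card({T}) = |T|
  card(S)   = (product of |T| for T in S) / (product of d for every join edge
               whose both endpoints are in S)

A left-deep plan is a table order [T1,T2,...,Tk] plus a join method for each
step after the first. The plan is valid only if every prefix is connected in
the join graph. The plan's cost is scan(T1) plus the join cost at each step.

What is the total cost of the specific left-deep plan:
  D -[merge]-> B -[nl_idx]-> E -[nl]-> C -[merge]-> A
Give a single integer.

step 1: scan D: cost=400, card=400
step 2: join B via merge
    card(P join B) = 400*40/(10) = 1600
    cost = 400 + 400*9 + 40*6 + 400 + 40 = 4680
step 3: join E via nl_idx
    card(P join E) = 1600*150/(20) = 12000
    cost = 4680 + 1600*8 + 12000 = 29480
step 4: join C via nl
    card(P join C) = 12000*100/(20) = 60000
    cost = 29480 + 12000*100 = 1229480
step 5: join A via merge
    card(P join A) = 60000*40/(2) = 1200000
    cost = 1229480 + 60000*16 + 40*6 + 60000 + 40 = 2249760

2249760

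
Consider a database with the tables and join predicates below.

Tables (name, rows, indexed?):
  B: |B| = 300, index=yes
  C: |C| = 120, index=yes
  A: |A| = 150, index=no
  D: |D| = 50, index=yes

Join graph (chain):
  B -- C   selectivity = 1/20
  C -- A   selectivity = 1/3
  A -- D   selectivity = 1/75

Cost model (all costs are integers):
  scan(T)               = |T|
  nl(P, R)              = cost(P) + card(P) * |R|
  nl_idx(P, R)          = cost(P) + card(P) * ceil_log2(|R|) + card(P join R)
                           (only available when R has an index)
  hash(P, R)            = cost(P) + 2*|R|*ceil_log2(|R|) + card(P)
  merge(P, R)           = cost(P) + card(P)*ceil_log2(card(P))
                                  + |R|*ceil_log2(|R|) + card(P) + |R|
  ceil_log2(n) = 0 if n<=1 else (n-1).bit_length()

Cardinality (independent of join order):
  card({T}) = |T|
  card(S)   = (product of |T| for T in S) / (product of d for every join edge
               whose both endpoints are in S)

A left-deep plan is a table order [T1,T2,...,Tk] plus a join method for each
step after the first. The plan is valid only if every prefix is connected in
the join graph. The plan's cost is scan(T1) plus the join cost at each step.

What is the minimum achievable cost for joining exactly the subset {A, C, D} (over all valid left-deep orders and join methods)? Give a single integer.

2660

Selinger DP over subsets of {A,C,D}:
  {C}: scan cost=120, card=120
  {A}: scan cost=150, card=150
  {D}: scan cost=50, card=50
  {AC}: card=6000; try (C,hash)→1980, (A,merge)→2430, (C,merge)→2460, (A,hash)→2640, (C,nl_idx)→7200, (A,nl)→18120 …(+1); best=1980 via (C,hash)
  {AD}: card=100; try (D,hash)→900, (D,nl_idx)→1150, (A,merge)→1750, (D,merge)→1850, (A,hash)→2500, (A,nl)→7550 …(+1); best=900 via (D,hash)
  {ACD}: card=4000; try (C,merge)→2660, (C,hash)→2680, (C,nl_idx)→5600, (D,hash)→8580, (C,nl)→12900, (D,nl_idx)→41980 …(+2); best=2660 via (C,merge)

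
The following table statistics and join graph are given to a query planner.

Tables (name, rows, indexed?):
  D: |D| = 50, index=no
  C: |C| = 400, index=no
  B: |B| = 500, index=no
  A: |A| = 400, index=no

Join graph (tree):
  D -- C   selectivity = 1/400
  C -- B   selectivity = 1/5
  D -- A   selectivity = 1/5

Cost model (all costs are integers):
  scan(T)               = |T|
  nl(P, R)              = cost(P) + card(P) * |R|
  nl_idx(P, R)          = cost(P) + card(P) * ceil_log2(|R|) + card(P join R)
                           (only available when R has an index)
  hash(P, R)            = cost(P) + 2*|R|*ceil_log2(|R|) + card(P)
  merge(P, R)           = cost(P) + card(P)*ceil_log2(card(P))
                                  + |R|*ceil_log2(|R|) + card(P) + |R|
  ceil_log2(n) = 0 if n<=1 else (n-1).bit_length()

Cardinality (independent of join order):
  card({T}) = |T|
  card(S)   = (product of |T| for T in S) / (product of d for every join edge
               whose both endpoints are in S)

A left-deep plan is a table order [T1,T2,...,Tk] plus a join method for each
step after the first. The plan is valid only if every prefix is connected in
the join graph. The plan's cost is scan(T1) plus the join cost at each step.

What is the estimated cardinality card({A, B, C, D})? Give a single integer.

400000

Tables in S: A(400), B(500), C(400), D(50)
Edges inside S: D-C(d=400), C-B(d=5), D-A(d=5)
numerator = 400 * 500 * 400 * 50 = 4000000000
denominator = 400 * 5 * 5 = 10000
card(S) = 4000000000 / 10000 = 400000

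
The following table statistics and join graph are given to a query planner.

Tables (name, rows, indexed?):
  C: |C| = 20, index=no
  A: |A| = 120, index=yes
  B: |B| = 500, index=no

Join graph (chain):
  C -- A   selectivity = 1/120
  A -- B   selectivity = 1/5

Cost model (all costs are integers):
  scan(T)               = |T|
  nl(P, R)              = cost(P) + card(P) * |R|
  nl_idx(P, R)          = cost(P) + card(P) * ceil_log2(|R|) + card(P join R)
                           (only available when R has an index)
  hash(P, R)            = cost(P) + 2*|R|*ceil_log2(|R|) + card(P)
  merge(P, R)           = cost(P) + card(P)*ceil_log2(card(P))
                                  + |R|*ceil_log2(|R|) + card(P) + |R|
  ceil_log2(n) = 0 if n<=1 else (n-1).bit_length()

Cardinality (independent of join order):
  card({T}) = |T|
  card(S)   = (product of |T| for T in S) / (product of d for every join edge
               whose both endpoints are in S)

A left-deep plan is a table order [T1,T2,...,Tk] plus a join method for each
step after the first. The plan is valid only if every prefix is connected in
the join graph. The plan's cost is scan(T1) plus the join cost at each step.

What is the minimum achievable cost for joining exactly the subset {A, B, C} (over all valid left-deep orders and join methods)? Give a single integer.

Selinger DP over subsets of {A,B,C}:
  {C}: scan cost=20, card=20
  {A}: scan cost=120, card=120
  {B}: scan cost=500, card=500
  {AC}: card=20; try (A,nl_idx)→180, (C,hash)→440, (A,merge)→1100, (C,merge)→1200, (A,hash)→1720, (A,nl)→2420 …(+1); best=180 via (A,nl_idx)
  {AB}: card=12000; try (A,hash)→2680, (B,merge)→6080, (A,merge)→6460, (B,hash)→9240, (A,nl_idx)→16000, (B,nl)→60120 …(+1); best=2680 via (A,hash)
  {ABC}: card=2000; try (B,merge)→5300, (B,hash)→9200, (B,nl)→10180, (C,hash)→14880, (C,merge)→182800, (C,nl)→242680; best=5300 via (B,merge)

5300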